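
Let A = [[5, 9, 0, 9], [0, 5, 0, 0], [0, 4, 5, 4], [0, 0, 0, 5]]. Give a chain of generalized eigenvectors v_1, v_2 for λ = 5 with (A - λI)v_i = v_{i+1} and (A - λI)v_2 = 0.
We seek v_1 ∈ ker((A - 5I)^2) \ ker(A - 5I), then set v_{i+1} = (A - 5I) v_i.

One such chain is v_1 = [[5, 1, 2, 0]]^T, v_2 = [[9, 0, 4, 0]]^T. Check: (A - 5I) v_2 = [[0, 0, 0, 0]]^T = 0.

v_1 = [[5, 1, 2, 0]]^T, v_2 = [[9, 0, 4, 0]]^T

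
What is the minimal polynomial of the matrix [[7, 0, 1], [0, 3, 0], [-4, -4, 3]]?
m_A(x) = (x - 5)^2(x - 3)

The characteristic polynomial factors as (x - 5)^2(x - 3). The minimal polynomial is ∏(x - λ)^{k_λ} where k_λ is the size of the largest Jordan block at λ.

For λ = 3: rank(A - 3I) = 2, and the largest Jordan block has size 1 (the smallest k with rank((A - 3I)^k) = rank((A - 3I)^(k+1))).
For λ = 5: rank(A - 5I) = 2, and the largest Jordan block has size 2 (the smallest k with rank((A - 5I)^k) = rank((A - 5I)^(k+1))).

So m_A(x) = (x - 5)^2(x - 3).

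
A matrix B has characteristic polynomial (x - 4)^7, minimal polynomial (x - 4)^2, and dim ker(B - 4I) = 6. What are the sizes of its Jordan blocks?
λ = 4: algebraic multiplicity 7 (exponent in χ_B), largest block size 2 (exponent in m_B), 6 blocks (geometric multiplicity). These force block sizes [2, 1, 1, 1, 1, 1].

Jordan blocks: (4, 2), (4, 1), (4, 1), (4, 1), (4, 1), (4, 1)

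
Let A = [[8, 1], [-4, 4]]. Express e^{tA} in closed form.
e^{tA} = [[(2*t + 1)*e^{6*t}, t*e^{6*t}], [-4*t*e^{6*t}, (1 - 2*t)*e^{6*t}]]

A has Jordan form J = [[6, 1], [0, 6]] with A = PJP^{-1}, so e^{tA} = P e^{tJ} P^{-1}.

For a Jordan block J_k(λ), e^{tJ_k(λ)} = e^{λt} · (I + tN + t^2 N^2/2! + ... + t^{k-1} N^{k-1}/(k-1)!) where N is the nilpotent superdiagonal part.

Assembling the blocks and conjugating back gives the entries of e^{tA} as shown above.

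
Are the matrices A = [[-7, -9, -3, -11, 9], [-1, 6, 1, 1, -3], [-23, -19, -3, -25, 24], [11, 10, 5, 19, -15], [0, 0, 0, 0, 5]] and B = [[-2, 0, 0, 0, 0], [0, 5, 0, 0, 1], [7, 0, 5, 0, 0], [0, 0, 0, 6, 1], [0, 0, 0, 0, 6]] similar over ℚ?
Two matrices over a field are similar if and only if they have the same invariant factors.

Both A and B have characteristic polynomial (x - 6)^2(x - 5)^2(x + 2) and minimal polynomial (x - 6)^2(x - 5)(x + 2). Computing further, both have invariant factors x - 5, (x - 6)^2(x - 5)(x + 2). Hence A and B are similar.

Yes.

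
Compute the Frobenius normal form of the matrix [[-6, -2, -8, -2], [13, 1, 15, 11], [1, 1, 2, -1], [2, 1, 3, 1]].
R = [[0, 0, 0, -4], [1, 0, 0, 6], [0, 1, 0, 4], [0, 0, 1, -2]]

The invariant factors of A (the non-unit diagonal entries of the Smith normal form of xI - A over ℚ[x]) are (x + 2)(x^3 - 4x + 2), each dividing the next. The characteristic polynomial is their product, (x + 2)(x^3 - 4x + 2).

The rational canonical form is the block-diagonal matrix of companion matrices C(f_i):
R = [[0, 0, 0, -4], [1, 0, 0, 6], [0, 1, 0, 4], [0, 0, 1, -2]].

Note the characteristic polynomial does not split into linear factors over ℚ, so A has no Jordan form over ℚ; the rational canonical form exists over any field.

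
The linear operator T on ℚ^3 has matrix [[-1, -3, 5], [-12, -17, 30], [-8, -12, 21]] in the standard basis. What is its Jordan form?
The characteristic polynomial is det(xI - A) = (x - 1)^3, so the eigenvalues are 1 (algebraic multiplicity 3).

For λ = 1: rank(A - I) = 1, rank((A - I)^2) = 0. The eigenspace has dimension 3 - 1 = 2, so there are 2 Jordan blocks; the rank sequence gives block sizes [2, 1].

Assembling the blocks gives the Jordan form J above.

J = [[1, 1, 0], [0, 1, 0], [0, 0, 1]]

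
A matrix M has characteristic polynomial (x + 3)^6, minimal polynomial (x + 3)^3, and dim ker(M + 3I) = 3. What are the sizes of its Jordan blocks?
λ = -3: algebraic multiplicity 6 (exponent in χ_M), largest block size 3 (exponent in m_M), 3 blocks (geometric multiplicity). These force block sizes [3, 2, 1].

Jordan blocks: (-3, 3), (-3, 2), (-3, 1)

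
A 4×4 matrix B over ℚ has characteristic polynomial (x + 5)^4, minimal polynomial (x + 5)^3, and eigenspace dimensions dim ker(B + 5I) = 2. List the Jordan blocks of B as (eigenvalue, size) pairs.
λ = -5: algebraic multiplicity 4 (exponent in χ_B), largest block size 3 (exponent in m_B), 2 blocks (geometric multiplicity). These force block sizes [3, 1].

Jordan blocks: (-5, 3), (-5, 1)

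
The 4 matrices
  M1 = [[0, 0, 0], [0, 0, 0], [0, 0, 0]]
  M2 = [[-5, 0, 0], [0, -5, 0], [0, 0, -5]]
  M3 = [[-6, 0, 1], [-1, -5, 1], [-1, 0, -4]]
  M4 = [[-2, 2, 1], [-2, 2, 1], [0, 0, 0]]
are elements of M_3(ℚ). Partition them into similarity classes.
Characteristic polynomials: χ_{M1} = x^3, χ_{M2} = (x + 5)^3, χ_{M3} = (x + 5)^3, χ_{M4} = x^3.

{M1}: invariant factors x, x, x.

{M2}: invariant factors x + 5, x + 5, x + 5.

{M3}: invariant factors x + 5, (x + 5)^2.

{M4}: invariant factors x, x^2.

Matrices are similar if and only if their invariant-factor lists agree; the partition into similarity classes is {M1}, {M2}, {M3}, {M4}.

4 classes: {M1}, {M2}, {M3}, {M4}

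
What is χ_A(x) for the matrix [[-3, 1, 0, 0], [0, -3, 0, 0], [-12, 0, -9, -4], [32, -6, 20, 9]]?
χ_A(x) = (x - 1)(x + 1)(x + 3)^2

xI - A = [[x + 3, -1, 0, 0], [0, x + 3, 0, 0], [12, 0, x + 9, 4], [-32, 6, -20, x - 9]].

Expanding det(xI - A) along the first row:
det(xI - A) = + (x + 3)·det([[x + 3, 0, 0], [0, x + 9, 4], [6, -20, x - 9]]) - (-1)·det([[0, 0, 0], [12, x + 9, 4], [-32, -20, x - 9]]) + (0)·det([[0, x + 3, 0], [12, 0, 4], [-32, 6, x - 9]]) - (0)·det([[0, x + 3, 0], [12, 0, x + 9], [-32, 6, -20]]).

Evaluating gives χ_A(x) = x^4 + 6x^3 + 8x^2 - 6x - 9 = (x - 1)(x + 1)(x + 3)^2.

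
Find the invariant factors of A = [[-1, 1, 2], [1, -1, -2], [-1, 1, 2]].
The Jordan structure of A has elementary divisors x^2, x. Arranging the block sizes at each eigenvalue in decreasing order and taking row products gives the invariant factors.

Invariant factors (smallest first, each dividing the next): x, x^2.

Check: the last factor x^2 is the minimal polynomial, and the product x^3 is the characteristic polynomial.

x, x^2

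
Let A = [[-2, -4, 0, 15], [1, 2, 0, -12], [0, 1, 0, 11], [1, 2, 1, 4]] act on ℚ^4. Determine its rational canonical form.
The invariant factors of A (the non-unit diagonal entries of the Smith normal form of xI - A over ℚ[x]) are (x - 3)^2(x + 1)^2, each dividing the next. The characteristic polynomial is their product, (x - 3)^2(x + 1)^2.

The rational canonical form is the block-diagonal matrix of companion matrices C(f_i):
R = [[0, 0, 0, -9], [1, 0, 0, -12], [0, 1, 0, 2], [0, 0, 1, 4]].

R = [[0, 0, 0, -9], [1, 0, 0, -12], [0, 1, 0, 2], [0, 0, 1, 4]]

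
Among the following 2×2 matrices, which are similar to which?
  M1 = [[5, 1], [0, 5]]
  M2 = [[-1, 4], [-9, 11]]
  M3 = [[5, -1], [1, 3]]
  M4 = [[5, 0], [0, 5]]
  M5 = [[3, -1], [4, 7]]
Characteristic polynomials: χ_{M1} = (x - 5)^2, χ_{M2} = (x - 5)^2, χ_{M3} = (x - 4)^2, χ_{M4} = (x - 5)^2, χ_{M5} = (x - 5)^2.

{M1, M2, M5}: invariant factors (x - 5)^2.

{M3}: invariant factors (x - 4)^2.

{M4}: invariant factors x - 5, x - 5.

Matrices are similar if and only if their invariant-factor lists agree; the partition into similarity classes is {M1, M2, M5}, {M3}, {M4}.

3 classes: {M1, M2, M5}, {M3}, {M4}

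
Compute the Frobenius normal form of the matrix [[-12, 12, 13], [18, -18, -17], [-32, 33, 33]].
The invariant factors of A (the non-unit diagonal entries of the Smith normal form of xI - A over ℚ[x]) are (x - 6)(x^2 + 3x + 5), each dividing the next. The characteristic polynomial is their product, (x - 6)(x^2 + 3x + 5).

The rational canonical form is the block-diagonal matrix of companion matrices C(f_i):
R = [[0, 0, 30], [1, 0, 13], [0, 1, 3]].

Note the characteristic polynomial does not split into linear factors over ℚ, so A has no Jordan form over ℚ; the rational canonical form exists over any field.

R = [[0, 0, 30], [1, 0, 13], [0, 1, 3]]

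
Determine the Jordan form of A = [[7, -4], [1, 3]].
The characteristic polynomial is det(xI - A) = (x - 5)^2, so the eigenvalues are 5 (algebraic multiplicity 2).

For λ = 5: rank(A - 5I) = 1, rank((A - 5I)^2) = 0. The eigenspace has dimension 2 - 1 = 1, so there is 1 Jordan block; the rank sequence gives block sizes [2].

Assembling the blocks gives the Jordan form J above.

J = [[5, 1], [0, 5]]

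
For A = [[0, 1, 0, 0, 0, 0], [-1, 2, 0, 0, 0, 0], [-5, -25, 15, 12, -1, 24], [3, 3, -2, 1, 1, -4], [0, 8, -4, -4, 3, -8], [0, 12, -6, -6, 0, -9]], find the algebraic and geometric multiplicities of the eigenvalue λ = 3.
The characteristic polynomial is (x - 3)^3(x - 1)^3, so the factor x - 3 appears with exponent 3: the algebraic multiplicity is 3.

rank(A - 3I) = 4, so the eigenspace has dimension 6 - 4 = 2: the geometric multiplicity is 2.

Since 2 < 3, A is not diagonalizable.

algebraic multiplicity 3, geometric multiplicity 2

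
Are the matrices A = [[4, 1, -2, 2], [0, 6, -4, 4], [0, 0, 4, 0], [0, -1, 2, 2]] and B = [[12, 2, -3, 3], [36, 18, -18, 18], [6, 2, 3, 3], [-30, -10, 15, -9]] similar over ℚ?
trace(A) = 16 but trace(B) = 24. The trace is a similarity invariant, so A and B are not similar.

No.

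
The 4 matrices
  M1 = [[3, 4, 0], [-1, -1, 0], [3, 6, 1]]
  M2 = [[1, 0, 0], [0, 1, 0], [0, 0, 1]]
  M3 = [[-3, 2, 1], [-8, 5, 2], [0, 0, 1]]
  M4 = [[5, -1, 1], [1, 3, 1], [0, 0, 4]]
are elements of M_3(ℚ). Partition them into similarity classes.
3 classes: {M1, M3}, {M2}, {M4}

Characteristic polynomials: χ_{M1} = (x - 1)^3, χ_{M2} = (x - 1)^3, χ_{M3} = (x - 1)^3, χ_{M4} = (x - 4)^3.

{M1, M3}: invariant factors x - 1, (x - 1)^2.

{M2}: invariant factors x - 1, x - 1, x - 1.

{M4}: invariant factors x - 4, (x - 4)^2.

Matrices are similar if and only if their invariant-factor lists agree; the partition into similarity classes is {M1, M3}, {M2}, {M4}.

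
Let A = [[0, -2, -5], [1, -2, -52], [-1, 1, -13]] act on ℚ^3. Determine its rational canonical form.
R = [[0, 0, -125], [1, 0, -75], [0, 1, -15]]

The invariant factors of A (the non-unit diagonal entries of the Smith normal form of xI - A over ℚ[x]) are (x + 5)^3, each dividing the next. The characteristic polynomial is their product, (x + 5)^3.

The rational canonical form is the block-diagonal matrix of companion matrices C(f_i):
R = [[0, 0, -125], [1, 0, -75], [0, 1, -15]].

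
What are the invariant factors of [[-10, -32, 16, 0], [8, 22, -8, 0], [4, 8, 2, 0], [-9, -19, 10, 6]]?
The Jordan structure of A has elementary divisors (x - 2), (x - 6)^2, (x - 6). Arranging the block sizes at each eigenvalue in decreasing order and taking row products gives the invariant factors.

Invariant factors (smallest first, each dividing the next): x - 6, (x - 6)^2(x - 2).

Check: the last factor (x - 6)^2(x - 2) is the minimal polynomial, and the product (x - 6)^3(x - 2) is the characteristic polynomial.

x - 6, (x - 6)^2(x - 2)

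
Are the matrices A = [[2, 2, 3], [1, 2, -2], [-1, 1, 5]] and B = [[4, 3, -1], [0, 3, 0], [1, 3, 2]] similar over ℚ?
No.

Both have characteristic polynomial (x - 3)^3, but the minimal polynomial of A is (x - 3)^3 while the minimal polynomial of B is (x - 3)^2. The minimal polynomial is a similarity invariant, so A and B are not similar.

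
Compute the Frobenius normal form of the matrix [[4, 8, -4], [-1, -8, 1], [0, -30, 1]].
R = [[0, 0, -24], [1, 0, -2], [0, 1, -3]]

The invariant factors of A (the non-unit diagonal entries of the Smith normal form of xI - A over ℚ[x]) are (x + 4)(x^2 - x + 6), each dividing the next. The characteristic polynomial is their product, (x + 4)(x^2 - x + 6).

The rational canonical form is the block-diagonal matrix of companion matrices C(f_i):
R = [[0, 0, -24], [1, 0, -2], [0, 1, -3]].

Note the characteristic polynomial does not split into linear factors over ℚ, so A has no Jordan form over ℚ; the rational canonical form exists over any field.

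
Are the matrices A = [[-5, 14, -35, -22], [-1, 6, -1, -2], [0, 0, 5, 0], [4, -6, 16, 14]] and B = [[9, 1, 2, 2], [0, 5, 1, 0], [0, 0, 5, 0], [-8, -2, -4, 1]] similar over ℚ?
No.

χ_A(x) = (x - 6)(x - 5)^2(x - 4) but χ_B(x) = (x - 5)^4. The characteristic polynomial is a similarity invariant, so A and B are not similar.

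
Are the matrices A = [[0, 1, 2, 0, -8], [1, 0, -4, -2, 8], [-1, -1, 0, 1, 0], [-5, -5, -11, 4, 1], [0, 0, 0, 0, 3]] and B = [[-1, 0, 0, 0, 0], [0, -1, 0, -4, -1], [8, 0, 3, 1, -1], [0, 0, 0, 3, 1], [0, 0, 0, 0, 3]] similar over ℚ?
Both have characteristic polynomial (x - 3)^3(x + 1)^2, but the minimal polynomial of A is (x - 3)^3(x + 1)^2 while the minimal polynomial of B is (x - 3)^3(x + 1). The minimal polynomial is a similarity invariant, so A and B are not similar.

No.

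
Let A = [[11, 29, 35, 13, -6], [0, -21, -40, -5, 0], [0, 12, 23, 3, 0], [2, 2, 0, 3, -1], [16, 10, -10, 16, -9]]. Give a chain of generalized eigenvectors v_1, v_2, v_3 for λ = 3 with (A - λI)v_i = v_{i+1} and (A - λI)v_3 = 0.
v_1 = [[1, 0, 0, 0, 1]]^T, v_2 = [[2, 0, 0, 1, 4]]^T, v_3 = [[5, -5, 3, 0, 0]]^T

We seek v_1 ∈ ker((A - 3I)^3) \ ker((A - 3I)^2), then set v_{i+1} = (A - 3I) v_i.

One such chain is v_1 = [[1, 0, 0, 0, 1]]^T, v_2 = [[2, 0, 0, 1, 4]]^T, v_3 = [[5, -5, 3, 0, 0]]^T. Check: (A - 3I) v_3 = [[0, 0, 0, 0, 0]]^T = 0.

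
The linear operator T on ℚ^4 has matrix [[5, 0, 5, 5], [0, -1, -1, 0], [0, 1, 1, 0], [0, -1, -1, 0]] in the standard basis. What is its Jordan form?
J = [[0, 1, 0, 0], [0, 0, 0, 0], [0, 0, 0, 0], [0, 0, 0, 5]]

The characteristic polynomial is det(xI - A) = x^3(x - 5), so the eigenvalues are 0 (algebraic multiplicity 3), 5 (algebraic multiplicity 1).

For λ = 0: rank(A) = 2, rank(A^2) = 1. The eigenspace has dimension 4 - 2 = 2, so there are 2 Jordan blocks; the rank sequence gives block sizes [2, 1].

For λ = 5: algebraic multiplicity 1 gives one 1×1 block.

Assembling the blocks gives the Jordan form J above.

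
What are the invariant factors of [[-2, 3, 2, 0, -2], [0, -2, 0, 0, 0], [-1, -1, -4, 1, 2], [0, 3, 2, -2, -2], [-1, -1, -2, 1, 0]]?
The Jordan structure of A has elementary divisors (x + 2)^2, (x + 2)^2, (x + 2). Arranging the block sizes at each eigenvalue in decreasing order and taking row products gives the invariant factors.

Invariant factors (smallest first, each dividing the next): x + 2, (x + 2)^2, (x + 2)^2.

Check: the last factor (x + 2)^2 is the minimal polynomial, and the product (x + 2)^5 is the characteristic polynomial.

x + 2, (x + 2)^2, (x + 2)^2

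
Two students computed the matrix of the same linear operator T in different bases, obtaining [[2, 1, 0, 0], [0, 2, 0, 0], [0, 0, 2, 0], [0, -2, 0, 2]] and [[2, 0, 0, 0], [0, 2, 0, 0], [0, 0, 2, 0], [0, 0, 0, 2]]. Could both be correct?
No.

Both have characteristic polynomial (x - 2)^4, but the minimal polynomial of A is (x - 2)^2 while the minimal polynomial of B is x - 2. The minimal polynomial is a similarity invariant, so A and B are not similar.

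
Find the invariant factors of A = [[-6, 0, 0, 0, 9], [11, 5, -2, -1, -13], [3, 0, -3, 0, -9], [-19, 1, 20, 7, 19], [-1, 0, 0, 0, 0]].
The Jordan structure of A has elementary divisors (x + 3)^2, (x + 3), (x - 6)^2. Arranging the block sizes at each eigenvalue in decreasing order and taking row products gives the invariant factors.

Invariant factors (smallest first, each dividing the next): x + 3, (x - 6)^2(x + 3)^2.

Check: the last factor (x - 6)^2(x + 3)^2 is the minimal polynomial, and the product (x - 6)^2(x + 3)^3 is the characteristic polynomial.

x + 3, (x - 6)^2(x + 3)^2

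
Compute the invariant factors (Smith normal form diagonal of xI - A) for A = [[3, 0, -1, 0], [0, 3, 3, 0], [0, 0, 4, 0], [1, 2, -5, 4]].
The Jordan structure of A has elementary divisors (x - 3), (x - 3), (x - 4), (x - 4). Arranging the block sizes at each eigenvalue in decreasing order and taking row products gives the invariant factors.

Invariant factors (smallest first, each dividing the next): (x - 4)(x - 3), (x - 4)(x - 3).

Check: the last factor (x - 4)(x - 3) is the minimal polynomial, and the product (x - 4)^2(x - 3)^2 is the characteristic polynomial.

(x - 4)(x - 3), (x - 4)(x - 3)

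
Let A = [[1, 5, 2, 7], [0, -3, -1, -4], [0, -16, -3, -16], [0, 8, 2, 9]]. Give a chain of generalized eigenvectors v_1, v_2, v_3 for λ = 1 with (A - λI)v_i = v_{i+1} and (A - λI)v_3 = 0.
We seek v_1 ∈ ker((A - I)^3) \ ker((A - I)^2), then set v_{i+1} = (A - I) v_i.

One such chain is v_1 = [[1, 2, 9, -4]]^T, v_2 = [[0, -1, -4, 2]]^T, v_3 = [[1, 0, 0, 0]]^T. Check: (A - I) v_3 = [[0, 0, 0, 0]]^T = 0.

v_1 = [[1, 2, 9, -4]]^T, v_2 = [[0, -1, -4, 2]]^T, v_3 = [[1, 0, 0, 0]]^T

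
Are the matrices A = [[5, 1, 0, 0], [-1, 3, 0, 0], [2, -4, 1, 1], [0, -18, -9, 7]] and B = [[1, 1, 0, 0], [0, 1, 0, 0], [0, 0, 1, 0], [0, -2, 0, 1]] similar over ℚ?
No.

trace(A) = 16 but trace(B) = 4. The trace is a similarity invariant, so A and B are not similar.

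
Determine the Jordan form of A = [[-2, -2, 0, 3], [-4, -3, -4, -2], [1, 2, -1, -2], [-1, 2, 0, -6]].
The characteristic polynomial is det(xI - A) = (x + 3)^4, so the eigenvalues are -3 (algebraic multiplicity 4).

For λ = -3: rank(A + 3I) = 2, rank((A + 3I)^2) = 1, rank((A + 3I)^3) = 0. The eigenspace has dimension 4 - 2 = 2, so there are 2 Jordan blocks; the rank sequence gives block sizes [3, 1].

Assembling the blocks gives the Jordan form J above.

J = [[-3, 1, 0, 0], [0, -3, 1, 0], [0, 0, -3, 0], [0, 0, 0, -3]]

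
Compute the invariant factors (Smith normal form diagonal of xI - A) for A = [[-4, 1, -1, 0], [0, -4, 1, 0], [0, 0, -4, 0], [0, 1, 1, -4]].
x + 4, (x + 4)^3

The Jordan structure of A has elementary divisors (x + 4)^3, (x + 4). Arranging the block sizes at each eigenvalue in decreasing order and taking row products gives the invariant factors.

Invariant factors (smallest first, each dividing the next): x + 4, (x + 4)^3.

Check: the last factor (x + 4)^3 is the minimal polynomial, and the product (x + 4)^4 is the characteristic polynomial.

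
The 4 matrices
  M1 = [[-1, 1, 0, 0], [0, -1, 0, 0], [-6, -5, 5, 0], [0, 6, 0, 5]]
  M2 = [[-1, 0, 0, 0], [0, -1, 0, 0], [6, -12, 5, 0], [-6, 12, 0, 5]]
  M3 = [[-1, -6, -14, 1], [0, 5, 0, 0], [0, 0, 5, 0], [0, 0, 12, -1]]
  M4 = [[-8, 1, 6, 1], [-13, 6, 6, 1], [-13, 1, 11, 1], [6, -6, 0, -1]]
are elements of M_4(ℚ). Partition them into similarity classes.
Characteristic polynomials: χ_{M1} = (x - 5)^2(x + 1)^2, χ_{M2} = (x - 5)^2(x + 1)^2, χ_{M3} = (x - 5)^2(x + 1)^2, χ_{M4} = (x - 5)^2(x + 1)^2.

{M1, M3, M4}: invariant factors x - 5, (x - 5)(x + 1)^2.

{M2}: invariant factors (x - 5)(x + 1), (x - 5)(x + 1).

Matrices are similar if and only if their invariant-factor lists agree; the partition into similarity classes is {M1, M3, M4}, {M2}.

2 classes: {M1, M3, M4}, {M2}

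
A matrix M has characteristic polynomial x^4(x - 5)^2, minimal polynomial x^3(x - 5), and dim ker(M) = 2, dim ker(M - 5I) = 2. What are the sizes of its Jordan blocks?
Jordan blocks: (0, 3), (0, 1), (5, 1), (5, 1)

λ = 0: algebraic multiplicity 4 (exponent in χ_M), largest block size 3 (exponent in m_M), 2 blocks (geometric multiplicity). These force block sizes [3, 1].
λ = 5: algebraic multiplicity 2 (exponent in χ_M), largest block size 1 (exponent in m_M), 2 blocks (geometric multiplicity). These force block sizes [1, 1].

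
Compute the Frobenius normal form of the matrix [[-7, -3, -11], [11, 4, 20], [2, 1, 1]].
R = [[0, 0, -8], [1, 0, -4], [0, 1, -2]]

The invariant factors of A (the non-unit diagonal entries of the Smith normal form of xI - A over ℚ[x]) are (x + 2)(x^2 + 4), each dividing the next. The characteristic polynomial is their product, (x + 2)(x^2 + 4).

The rational canonical form is the block-diagonal matrix of companion matrices C(f_i):
R = [[0, 0, -8], [1, 0, -4], [0, 1, -2]].

Note the characteristic polynomial does not split into linear factors over ℚ, so A has no Jordan form over ℚ; the rational canonical form exists over any field.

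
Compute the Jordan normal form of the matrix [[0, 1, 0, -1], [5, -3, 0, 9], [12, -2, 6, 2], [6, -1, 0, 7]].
J = [[-1, 1, 0, 0], [0, -1, 0, 0], [0, 0, 6, 0], [0, 0, 0, 6]]

The characteristic polynomial is det(xI - A) = (x - 6)^2(x + 1)^2, so the eigenvalues are -1 (algebraic multiplicity 2), 6 (algebraic multiplicity 2).

For λ = -1: rank(A + I) = 3, rank((A + I)^2) = 2. The eigenspace has dimension 4 - 3 = 1, so there is 1 Jordan block; the rank sequence gives block sizes [2].

For λ = 6: rank(A - 6I) = 2. The eigenspace has dimension 4 - 2 = 2, so there are 2 Jordan blocks; the rank sequence gives block sizes [1, 1].

Assembling the blocks gives the Jordan form J above.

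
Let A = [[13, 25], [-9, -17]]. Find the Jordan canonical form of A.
The characteristic polynomial is det(xI - A) = (x + 2)^2, so the eigenvalues are -2 (algebraic multiplicity 2).

For λ = -2: rank(A + 2I) = 1, rank((A + 2I)^2) = 0. The eigenspace has dimension 2 - 1 = 1, so there is 1 Jordan block; the rank sequence gives block sizes [2].

Assembling the blocks gives the Jordan form J above.

J = [[-2, 1], [0, -2]]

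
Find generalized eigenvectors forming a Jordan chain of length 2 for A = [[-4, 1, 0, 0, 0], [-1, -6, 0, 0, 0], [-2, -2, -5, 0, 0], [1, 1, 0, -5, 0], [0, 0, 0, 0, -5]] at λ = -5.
We seek v_1 ∈ ker((A + 5I)^2) \ ker(A + 5I), then set v_{i+1} = (A + 5I) v_i.

One such chain is v_1 = [[1, 0, 0, 1, -1]]^T, v_2 = [[1, -1, -2, 1, 0]]^T. Check: (A + 5I) v_2 = [[0, 0, 0, 0, 0]]^T = 0.

v_1 = [[1, 0, 0, 1, -1]]^T, v_2 = [[1, -1, -2, 1, 0]]^T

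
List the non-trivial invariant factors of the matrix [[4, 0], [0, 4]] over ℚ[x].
x - 4, x - 4

The Jordan structure of A has elementary divisors (x - 4), (x - 4). Arranging the block sizes at each eigenvalue in decreasing order and taking row products gives the invariant factors.

Invariant factors (smallest first, each dividing the next): x - 4, x - 4.

Check: the last factor x - 4 is the minimal polynomial, and the product (x - 4)^2 is the characteristic polynomial.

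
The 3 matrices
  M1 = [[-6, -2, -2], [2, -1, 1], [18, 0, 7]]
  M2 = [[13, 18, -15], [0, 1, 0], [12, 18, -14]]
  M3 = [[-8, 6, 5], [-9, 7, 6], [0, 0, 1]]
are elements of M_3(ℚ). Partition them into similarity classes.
2 classes: {M1, M3}, {M2}

Characteristic polynomials: χ_{M1} = (x - 1)^2(x + 2), χ_{M2} = (x - 1)^2(x + 2), χ_{M3} = (x - 1)^2(x + 2).

{M1, M3}: invariant factors (x - 1)^2(x + 2).

{M2}: invariant factors x - 1, (x - 1)(x + 2).

Matrices are similar if and only if their invariant-factor lists agree; the partition into similarity classes is {M1, M3}, {M2}.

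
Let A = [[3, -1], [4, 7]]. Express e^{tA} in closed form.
e^{tA} = [[(1 - 2*t)*e^{5*t}, -t*e^{5*t}], [4*t*e^{5*t}, (2*t + 1)*e^{5*t}]]

A has Jordan form J = [[5, 1], [0, 5]] with A = PJP^{-1}, so e^{tA} = P e^{tJ} P^{-1}.

For a Jordan block J_k(λ), e^{tJ_k(λ)} = e^{λt} · (I + tN + t^2 N^2/2! + ... + t^{k-1} N^{k-1}/(k-1)!) where N is the nilpotent superdiagonal part.

Assembling the blocks and conjugating back gives the entries of e^{tA} as shown above.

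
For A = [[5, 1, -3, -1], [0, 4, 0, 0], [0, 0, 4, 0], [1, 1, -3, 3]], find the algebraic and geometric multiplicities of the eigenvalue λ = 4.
The characteristic polynomial is (x - 4)^4, so the factor x - 4 appears with exponent 4: the algebraic multiplicity is 4.

rank(A - 4I) = 1, so the eigenspace has dimension 4 - 1 = 3: the geometric multiplicity is 3.

Since 3 < 4, A is not diagonalizable.

algebraic multiplicity 4, geometric multiplicity 3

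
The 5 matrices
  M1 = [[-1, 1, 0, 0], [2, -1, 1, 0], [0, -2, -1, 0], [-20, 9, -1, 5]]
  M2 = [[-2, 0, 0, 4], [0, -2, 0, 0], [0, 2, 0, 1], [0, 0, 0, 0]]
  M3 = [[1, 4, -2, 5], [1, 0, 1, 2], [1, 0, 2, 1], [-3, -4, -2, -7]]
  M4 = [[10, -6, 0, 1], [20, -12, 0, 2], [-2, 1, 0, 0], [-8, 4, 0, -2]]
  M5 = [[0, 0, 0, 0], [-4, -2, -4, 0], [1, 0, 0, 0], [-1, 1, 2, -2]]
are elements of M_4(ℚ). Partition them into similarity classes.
3 classes: {M1}, {M2}, {M3, M4, M5}

Characteristic polynomials: χ_{M1} = (x - 5)(x + 1)^3, χ_{M2} = x^2(x + 2)^2, χ_{M3} = x^2(x + 2)^2, χ_{M4} = x^2(x + 2)^2, χ_{M5} = x^2(x + 2)^2.

{M1}: invariant factors (x - 5)(x + 1)^3.

{M2}: invariant factors x + 2, x^2(x + 2).

{M3, M4, M5}: invariant factors x^2(x + 2)^2.

Matrices are similar if and only if their invariant-factor lists agree; the partition into similarity classes is {M1}, {M2}, {M3, M4, M5}.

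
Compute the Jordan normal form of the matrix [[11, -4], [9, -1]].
J = [[5, 1], [0, 5]]

The characteristic polynomial is det(xI - A) = (x - 5)^2, so the eigenvalues are 5 (algebraic multiplicity 2).

For λ = 5: rank(A - 5I) = 1, rank((A - 5I)^2) = 0. The eigenspace has dimension 2 - 1 = 1, so there is 1 Jordan block; the rank sequence gives block sizes [2].

Assembling the blocks gives the Jordan form J above.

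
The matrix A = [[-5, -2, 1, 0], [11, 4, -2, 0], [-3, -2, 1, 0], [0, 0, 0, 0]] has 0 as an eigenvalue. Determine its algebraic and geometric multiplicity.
The characteristic polynomial is x^4, so the factor x appears with exponent 4: the algebraic multiplicity is 4.

rank(A) = 2, so the eigenspace has dimension 4 - 2 = 2: the geometric multiplicity is 2.

Since 2 < 4, A is not diagonalizable.

algebraic multiplicity 4, geometric multiplicity 2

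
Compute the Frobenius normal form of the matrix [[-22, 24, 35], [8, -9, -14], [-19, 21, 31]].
The invariant factors of A (the non-unit diagonal entries of the Smith normal form of xI - A over ℚ[x]) are x^3 + 4x + 3, each dividing the next. The characteristic polynomial is their product, x^3 + 4x + 3.

The rational canonical form is the block-diagonal matrix of companion matrices C(f_i):
R = [[0, 0, -3], [1, 0, -4], [0, 1, 0]].

Note the characteristic polynomial does not split into linear factors over ℚ, so A has no Jordan form over ℚ; the rational canonical form exists over any field.

R = [[0, 0, -3], [1, 0, -4], [0, 1, 0]]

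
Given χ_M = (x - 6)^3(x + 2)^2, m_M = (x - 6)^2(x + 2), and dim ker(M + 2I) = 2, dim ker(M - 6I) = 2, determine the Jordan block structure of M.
Jordan blocks: (-2, 1), (-2, 1), (6, 2), (6, 1)

λ = -2: algebraic multiplicity 2 (exponent in χ_M), largest block size 1 (exponent in m_M), 2 blocks (geometric multiplicity). These force block sizes [1, 1].
λ = 6: algebraic multiplicity 3 (exponent in χ_M), largest block size 2 (exponent in m_M), 2 blocks (geometric multiplicity). These force block sizes [2, 1].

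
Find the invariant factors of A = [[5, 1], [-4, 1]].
The Jordan structure of A has elementary divisors (x - 3)^2. Arranging the block sizes at each eigenvalue in decreasing order and taking row products gives the invariant factors.

Invariant factors (smallest first, each dividing the next): (x - 3)^2.

Check: the last factor (x - 3)^2 is the minimal polynomial, and the product (x - 3)^2 is the characteristic polynomial.

(x - 3)^2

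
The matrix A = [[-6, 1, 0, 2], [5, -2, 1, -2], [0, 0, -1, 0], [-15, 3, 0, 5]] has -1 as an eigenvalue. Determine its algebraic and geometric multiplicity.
algebraic multiplicity 4, geometric multiplicity 2

The characteristic polynomial is (x + 1)^4, so the factor x + 1 appears with exponent 4: the algebraic multiplicity is 4.

rank(A + I) = 2, so the eigenspace has dimension 4 - 2 = 2: the geometric multiplicity is 2.

Since 2 < 4, A is not diagonalizable.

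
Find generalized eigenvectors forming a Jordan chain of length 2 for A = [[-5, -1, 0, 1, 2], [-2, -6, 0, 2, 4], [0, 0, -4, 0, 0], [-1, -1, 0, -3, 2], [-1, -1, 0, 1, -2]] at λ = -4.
v_1 = [[0, 0, -1, 1, 0]]^T, v_2 = [[1, 2, 0, 1, 1]]^T

We seek v_1 ∈ ker((A + 4I)^2) \ ker(A + 4I), then set v_{i+1} = (A + 4I) v_i.

One such chain is v_1 = [[0, 0, -1, 1, 0]]^T, v_2 = [[1, 2, 0, 1, 1]]^T. Check: (A + 4I) v_2 = [[0, 0, 0, 0, 0]]^T = 0.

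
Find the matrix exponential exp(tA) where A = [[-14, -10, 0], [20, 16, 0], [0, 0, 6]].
e^{tA} = [[(2 - e^{10*t})*e^{-4*t}, (1 - e^{10*t})*e^{-4*t}, 0], [(2*e^{10*t} - 2)*e^{-4*t}, (2*e^{10*t} - 1)*e^{-4*t}, 0], [0, 0, e^{6*t}]]

A has Jordan form J = [[-4, 0, 0], [0, 6, 0], [0, 0, 6]] with A = PJP^{-1}, so e^{tA} = P e^{tJ} P^{-1}.

For a Jordan block J_k(λ), e^{tJ_k(λ)} = e^{λt} · (I + tN + t^2 N^2/2! + ... + t^{k-1} N^{k-1}/(k-1)!) where N is the nilpotent superdiagonal part.

Assembling the blocks and conjugating back gives the entries of e^{tA} as shown above.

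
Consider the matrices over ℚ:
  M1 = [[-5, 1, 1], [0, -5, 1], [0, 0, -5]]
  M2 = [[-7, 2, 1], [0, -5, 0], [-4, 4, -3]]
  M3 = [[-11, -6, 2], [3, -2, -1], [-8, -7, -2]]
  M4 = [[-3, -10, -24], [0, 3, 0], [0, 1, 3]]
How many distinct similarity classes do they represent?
3 classes: {M1, M3}, {M2}, {M4}

Characteristic polynomials: χ_{M1} = (x + 5)^3, χ_{M2} = (x + 5)^3, χ_{M3} = (x + 5)^3, χ_{M4} = (x - 3)^2(x + 3).

{M1, M3}: invariant factors (x + 5)^3.

{M2}: invariant factors x + 5, (x + 5)^2.

{M4}: invariant factors (x - 3)^2(x + 3).

Matrices are similar if and only if their invariant-factor lists agree; the partition into similarity classes is {M1, M3}, {M2}, {M4}.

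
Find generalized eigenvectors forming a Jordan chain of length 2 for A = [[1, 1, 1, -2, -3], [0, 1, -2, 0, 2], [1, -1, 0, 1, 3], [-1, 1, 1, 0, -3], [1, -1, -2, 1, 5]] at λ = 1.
v_1 = [[0, 1, 0, 0, 0]]^T, v_2 = [[1, 0, -1, 1, -1]]^T

We seek v_1 ∈ ker((A - I)^2) \ ker(A - I), then set v_{i+1} = (A - I) v_i.

One such chain is v_1 = [[0, 1, 0, 0, 0]]^T, v_2 = [[1, 0, -1, 1, -1]]^T. Check: (A - I) v_2 = [[0, 0, 0, 0, 0]]^T = 0.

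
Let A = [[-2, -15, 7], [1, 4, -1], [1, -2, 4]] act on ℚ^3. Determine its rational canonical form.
R = [[0, 0, 5], [1, 0, -6], [0, 1, 6]]

The invariant factors of A (the non-unit diagonal entries of the Smith normal form of xI - A over ℚ[x]) are (x - 5)(x^2 - x + 1), each dividing the next. The characteristic polynomial is their product, (x - 5)(x^2 - x + 1).

The rational canonical form is the block-diagonal matrix of companion matrices C(f_i):
R = [[0, 0, 5], [1, 0, -6], [0, 1, 6]].

Note the characteristic polynomial does not split into linear factors over ℚ, so A has no Jordan form over ℚ; the rational canonical form exists over any field.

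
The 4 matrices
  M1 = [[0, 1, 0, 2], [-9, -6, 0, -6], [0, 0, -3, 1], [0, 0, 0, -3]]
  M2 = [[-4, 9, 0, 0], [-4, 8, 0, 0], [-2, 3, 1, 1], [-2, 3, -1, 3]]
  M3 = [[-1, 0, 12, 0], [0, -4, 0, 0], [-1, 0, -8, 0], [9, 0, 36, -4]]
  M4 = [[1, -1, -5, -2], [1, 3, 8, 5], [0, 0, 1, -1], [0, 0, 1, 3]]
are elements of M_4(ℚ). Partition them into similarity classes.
Characteristic polynomials: χ_{M1} = (x + 3)^4, χ_{M2} = (x - 2)^4, χ_{M3} = (x + 4)^3(x + 5), χ_{M4} = (x - 2)^4.

{M1}: invariant factors (x + 3)^2, (x + 3)^2.

{M2, M4}: invariant factors (x - 2)^2, (x - 2)^2.

{M3}: invariant factors x + 4, x + 4, (x + 4)(x + 5).

Matrices are similar if and only if their invariant-factor lists agree; the partition into similarity classes is {M1}, {M2, M4}, {M3}.

3 classes: {M1}, {M2, M4}, {M3}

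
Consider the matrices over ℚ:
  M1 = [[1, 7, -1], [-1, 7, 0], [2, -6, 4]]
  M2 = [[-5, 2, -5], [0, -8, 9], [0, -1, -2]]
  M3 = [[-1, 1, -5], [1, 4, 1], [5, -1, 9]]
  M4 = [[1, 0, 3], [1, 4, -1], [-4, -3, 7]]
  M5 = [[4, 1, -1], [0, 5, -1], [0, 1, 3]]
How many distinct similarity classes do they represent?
Characteristic polynomials: χ_{M1} = (x - 4)^3, χ_{M2} = (x + 5)^3, χ_{M3} = (x - 4)^3, χ_{M4} = (x - 4)^3, χ_{M5} = (x - 4)^3.

{M1, M3, M4}: invariant factors (x - 4)^3.

{M2}: invariant factors (x + 5)^3.

{M5}: invariant factors x - 4, (x - 4)^2.

Matrices are similar if and only if their invariant-factor lists agree; the partition into similarity classes is {M1, M3, M4}, {M2}, {M5}.

3 classes: {M1, M3, M4}, {M2}, {M5}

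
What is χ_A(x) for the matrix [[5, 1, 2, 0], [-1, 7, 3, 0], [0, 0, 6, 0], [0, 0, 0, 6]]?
χ_A(x) = (x - 6)^4

xI - A = [[x - 5, -1, -2, 0], [1, x - 7, -3, 0], [0, 0, x - 6, 0], [0, 0, 0, x - 6]].

Expanding det(xI - A) along the first row:
det(xI - A) = + (x - 5)·det([[x - 7, -3, 0], [0, x - 6, 0], [0, 0, x - 6]]) - (-1)·det([[1, -3, 0], [0, x - 6, 0], [0, 0, x - 6]]) + (-2)·det([[1, x - 7, 0], [0, 0, 0], [0, 0, x - 6]]) - (0)·det([[1, x - 7, -3], [0, 0, x - 6], [0, 0, 0]]).

Evaluating gives χ_A(x) = x^4 - 24x^3 + 216x^2 - 864x + 1296 = (x - 6)^4.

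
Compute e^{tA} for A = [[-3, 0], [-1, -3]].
e^{tA} = [[e^{-3*t}, 0], [-t*e^{-3*t}, e^{-3*t}]]

A has Jordan form J = [[-3, 1], [0, -3]] with A = PJP^{-1}, so e^{tA} = P e^{tJ} P^{-1}.

For a Jordan block J_k(λ), e^{tJ_k(λ)} = e^{λt} · (I + tN + t^2 N^2/2! + ... + t^{k-1} N^{k-1}/(k-1)!) where N is the nilpotent superdiagonal part.

Assembling the blocks and conjugating back gives the entries of e^{tA} as shown above.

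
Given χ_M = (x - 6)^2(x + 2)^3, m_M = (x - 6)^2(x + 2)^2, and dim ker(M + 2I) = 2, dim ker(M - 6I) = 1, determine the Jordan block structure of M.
λ = -2: algebraic multiplicity 3 (exponent in χ_M), largest block size 2 (exponent in m_M), 2 blocks (geometric multiplicity). These force block sizes [2, 1].
λ = 6: algebraic multiplicity 2 (exponent in χ_M), largest block size 2 (exponent in m_M), 1 block (geometric multiplicity). This forces block sizes [2].

Jordan blocks: (-2, 2), (-2, 1), (6, 2)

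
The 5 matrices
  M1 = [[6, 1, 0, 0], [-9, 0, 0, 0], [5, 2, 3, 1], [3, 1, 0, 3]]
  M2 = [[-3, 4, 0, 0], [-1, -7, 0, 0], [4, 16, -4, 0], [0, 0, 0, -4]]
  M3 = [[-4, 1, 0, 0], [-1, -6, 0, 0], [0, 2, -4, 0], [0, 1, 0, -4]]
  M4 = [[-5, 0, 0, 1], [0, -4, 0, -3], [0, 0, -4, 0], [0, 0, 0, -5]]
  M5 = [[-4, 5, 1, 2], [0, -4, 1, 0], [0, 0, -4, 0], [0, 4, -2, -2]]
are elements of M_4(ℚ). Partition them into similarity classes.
3 classes: {M1}, {M2, M3, M4}, {M5}

Characteristic polynomials: χ_{M1} = (x - 3)^4, χ_{M2} = (x + 4)^2(x + 5)^2, χ_{M3} = (x + 4)^2(x + 5)^2, χ_{M4} = (x + 4)^2(x + 5)^2, χ_{M5} = (x + 2)(x + 4)^3.

{M1}: invariant factors (x - 3)^2, (x - 3)^2.

{M2, M3, M4}: invariant factors x + 4, (x + 4)(x + 5)^2.

{M5}: invariant factors (x + 2)(x + 4)^3.

Matrices are similar if and only if their invariant-factor lists agree; the partition into similarity classes is {M1}, {M2, M3, M4}, {M5}.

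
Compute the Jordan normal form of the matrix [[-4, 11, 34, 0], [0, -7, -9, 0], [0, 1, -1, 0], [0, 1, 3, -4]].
J = [[-4, 1, 0, 0], [0, -4, 1, 0], [0, 0, -4, 0], [0, 0, 0, -4]]

The characteristic polynomial is det(xI - A) = (x + 4)^4, so the eigenvalues are -4 (algebraic multiplicity 4).

For λ = -4: rank(A + 4I) = 2, rank((A + 4I)^2) = 1, rank((A + 4I)^3) = 0. The eigenspace has dimension 4 - 2 = 2, so there are 2 Jordan blocks; the rank sequence gives block sizes [3, 1].

Assembling the blocks gives the Jordan form J above.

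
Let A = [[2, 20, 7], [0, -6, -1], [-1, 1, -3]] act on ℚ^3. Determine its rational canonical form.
R = [[0, 0, 16], [1, 0, -8], [0, 1, -7]]

The invariant factors of A (the non-unit diagonal entries of the Smith normal form of xI - A over ℚ[x]) are (x - 1)(x + 4)^2, each dividing the next. The characteristic polynomial is their product, (x - 1)(x + 4)^2.

The rational canonical form is the block-diagonal matrix of companion matrices C(f_i):
R = [[0, 0, 16], [1, 0, -8], [0, 1, -7]].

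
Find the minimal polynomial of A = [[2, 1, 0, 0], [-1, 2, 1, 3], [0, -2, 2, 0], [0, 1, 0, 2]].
The characteristic polynomial factors as (x - 2)^4. The minimal polynomial is ∏(x - λ)^{k_λ} where k_λ is the size of the largest Jordan block at λ.

For λ = 2: rank(A - 2I) = 2, and the largest Jordan block has size 3 (the smallest k with rank((A - 2I)^k) = rank((A - 2I)^(k+1))).

So m_A(x) = (x - 2)^3.

m_A(x) = (x - 2)^3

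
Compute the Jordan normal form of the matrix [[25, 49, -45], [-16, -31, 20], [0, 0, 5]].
J = [[-3, 1, 0], [0, -3, 0], [0, 0, 5]]

The characteristic polynomial is det(xI - A) = (x - 5)(x + 3)^2, so the eigenvalues are -3 (algebraic multiplicity 2), 5 (algebraic multiplicity 1).

For λ = -3: rank(A + 3I) = 2, rank((A + 3I)^2) = 1. The eigenspace has dimension 3 - 2 = 1, so there is 1 Jordan block; the rank sequence gives block sizes [2].

For λ = 5: algebraic multiplicity 1 gives one 1×1 block.

Assembling the blocks gives the Jordan form J above.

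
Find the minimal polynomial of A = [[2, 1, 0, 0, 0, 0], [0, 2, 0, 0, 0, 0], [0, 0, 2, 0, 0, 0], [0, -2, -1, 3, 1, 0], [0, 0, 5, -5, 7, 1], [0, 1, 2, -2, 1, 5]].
m_A(x) = (x - 5)^3(x - 2)^2

The characteristic polynomial factors as (x - 5)^3(x - 2)^3. The minimal polynomial is ∏(x - λ)^{k_λ} where k_λ is the size of the largest Jordan block at λ.

For λ = 2: rank(A - 2I) = 4, and the largest Jordan block has size 2 (the smallest k with rank((A - 2I)^k) = rank((A - 2I)^(k+1))).
For λ = 5: rank(A - 5I) = 5, and the largest Jordan block has size 3 (the smallest k with rank((A - 5I)^k) = rank((A - 5I)^(k+1))).

So m_A(x) = (x - 5)^3(x - 2)^2.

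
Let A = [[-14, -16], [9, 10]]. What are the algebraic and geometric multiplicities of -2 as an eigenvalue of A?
algebraic multiplicity 2, geometric multiplicity 1

The characteristic polynomial is (x + 2)^2, so the factor x + 2 appears with exponent 2: the algebraic multiplicity is 2.

rank(A + 2I) = 1, so the eigenspace has dimension 2 - 1 = 1: the geometric multiplicity is 1.

Since 1 < 2, A is not diagonalizable.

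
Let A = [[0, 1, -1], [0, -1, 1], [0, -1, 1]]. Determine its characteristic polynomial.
χ_A(x) = x^3

xI - A = [[x, -1, 1], [0, x + 1, -1], [0, 1, x - 1]].

Expanding det(xI - A) along the first row:
det(xI - A) = + (x)·det([[x + 1, -1], [1, x - 1]]) - (-1)·det([[0, -1], [0, x - 1]]) + (1)·det([[0, x + 1], [0, 1]]).

Evaluating gives χ_A(x) = x^3.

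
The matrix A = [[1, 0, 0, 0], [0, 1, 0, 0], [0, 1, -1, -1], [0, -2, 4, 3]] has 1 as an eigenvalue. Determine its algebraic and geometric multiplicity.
The characteristic polynomial is (x - 1)^4, so the factor x - 1 appears with exponent 4: the algebraic multiplicity is 4.

rank(A - I) = 1, so the eigenspace has dimension 4 - 1 = 3: the geometric multiplicity is 3.

Since 3 < 4, A is not diagonalizable.

algebraic multiplicity 4, geometric multiplicity 3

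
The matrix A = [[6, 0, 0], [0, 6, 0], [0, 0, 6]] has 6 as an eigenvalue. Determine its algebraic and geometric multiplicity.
algebraic multiplicity 3, geometric multiplicity 3

The characteristic polynomial is (x - 6)^3, so the factor x - 6 appears with exponent 3: the algebraic multiplicity is 3.

rank(A - 6I) = 0, so the eigenspace has dimension 3 - 0 = 3: the geometric multiplicity is 3.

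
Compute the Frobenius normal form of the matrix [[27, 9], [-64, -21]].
The invariant factors of A (the non-unit diagonal entries of the Smith normal form of xI - A over ℚ[x]) are (x - 3)^2, each dividing the next. The characteristic polynomial is their product, (x - 3)^2.

The rational canonical form is the block-diagonal matrix of companion matrices C(f_i):
R = [[0, -9], [1, 6]].

R = [[0, -9], [1, 6]]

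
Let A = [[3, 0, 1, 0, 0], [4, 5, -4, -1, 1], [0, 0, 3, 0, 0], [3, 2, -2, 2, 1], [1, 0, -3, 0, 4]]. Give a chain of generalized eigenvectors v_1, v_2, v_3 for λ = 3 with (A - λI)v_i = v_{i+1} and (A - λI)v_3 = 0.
v_1 = [[0, 0, 1, 0, 2]]^T, v_2 = [[1, -2, 0, 0, -1]]^T, v_3 = [[0, -1, 0, -2, 0]]^T

We seek v_1 ∈ ker((A - 3I)^3) \ ker((A - 3I)^2), then set v_{i+1} = (A - 3I) v_i.

One such chain is v_1 = [[0, 0, 1, 0, 2]]^T, v_2 = [[1, -2, 0, 0, -1]]^T, v_3 = [[0, -1, 0, -2, 0]]^T. Check: (A - 3I) v_3 = [[0, 0, 0, 0, 0]]^T = 0.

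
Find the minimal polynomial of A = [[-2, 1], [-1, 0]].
The characteristic polynomial factors as (x + 1)^2. The minimal polynomial is ∏(x - λ)^{k_λ} where k_λ is the size of the largest Jordan block at λ.

For λ = -1: rank(A + I) = 1, and the largest Jordan block has size 2 (the smallest k with rank((A + I)^k) = rank((A + I)^(k+1))).

So m_A(x) = (x + 1)^2.

m_A(x) = (x + 1)^2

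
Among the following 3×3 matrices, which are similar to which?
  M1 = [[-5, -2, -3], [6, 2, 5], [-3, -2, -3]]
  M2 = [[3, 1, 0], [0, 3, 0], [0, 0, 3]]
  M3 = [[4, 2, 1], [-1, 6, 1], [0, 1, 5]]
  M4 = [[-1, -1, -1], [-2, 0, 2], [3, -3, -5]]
Characteristic polynomials: χ_{M1} = (x + 2)^3, χ_{M2} = (x - 3)^3, χ_{M3} = (x - 5)^3, χ_{M4} = (x + 2)^3.

{M1}: invariant factors (x + 2)^3.

{M2}: invariant factors x - 3, (x - 3)^2.

{M3}: invariant factors (x - 5)^3.

{M4}: invariant factors x + 2, (x + 2)^2.

Matrices are similar if and only if their invariant-factor lists agree; the partition into similarity classes is {M1}, {M2}, {M3}, {M4}.

4 classes: {M1}, {M2}, {M3}, {M4}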